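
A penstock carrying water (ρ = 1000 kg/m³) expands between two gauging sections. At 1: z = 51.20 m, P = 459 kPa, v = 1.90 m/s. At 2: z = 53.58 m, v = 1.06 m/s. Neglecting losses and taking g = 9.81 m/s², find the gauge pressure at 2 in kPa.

P₂ ≈ 437 kPa

Pressure head at 1: ψ₁ = P₁/(ρg) = 459×1000 / (1000 × 9.81) = 46.79 m.
Velocity heads: v₁²/2g = 1.90²/19.62 = 0.184 m; v₂²/2g = 1.06²/19.62 = 0.057 m.
Total head H = z₁ + ψ₁ + v₁²/2g = 51.20 + 46.79 + 0.184 = 98.17 m.
ψ₂ = H − z₂ − v₂²/2g = 98.17 − 53.58 − 0.057 = 44.53 m.
P₂ = ρgψ₂ = 1000 × 9.81 × 44.53 ≈ 437 kPa.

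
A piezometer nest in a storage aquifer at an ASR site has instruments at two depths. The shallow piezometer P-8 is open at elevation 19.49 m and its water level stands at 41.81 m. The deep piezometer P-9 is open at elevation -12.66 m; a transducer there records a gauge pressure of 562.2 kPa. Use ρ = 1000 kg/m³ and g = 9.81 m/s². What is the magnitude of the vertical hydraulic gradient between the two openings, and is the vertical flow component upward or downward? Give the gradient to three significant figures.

|i_v| ≈ 0.0883; vertical flow is upward

Total head at P-8: h = 41.81 m (water level in the standpipe).
Pressure head at P-9: ψ = P/(ρg) = 562.2×1000 / (1000 × 9.81) = 57.31 m.
Total head at P-9: h = z + ψ = -12.66 + 57.31 = 44.65 m.
Δh = h(P-8) − h(P-9) = 41.81 − 44.65 = -2.84 m.
Vertical separation Δz = 19.49 − (-12.66) = 32.15 m.
|i_v| = |Δh| / Δz = 2.84 / 32.15 = 0.0883.
Head is higher in the deep piezometer, so vertical flow is upward (discharge condition).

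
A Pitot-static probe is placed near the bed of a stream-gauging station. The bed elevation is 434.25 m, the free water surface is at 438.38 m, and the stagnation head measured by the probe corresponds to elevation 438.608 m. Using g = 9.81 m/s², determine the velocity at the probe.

v ≈ 2.12 m/s

Near the bed, under hydrostatic conditions, the piezometric head (z + ψ) equals the free-surface elevation, 438.38 m.
Velocity head = total − piezometric = 438.608 − 438.38 = 0.228 m.
v = √(2g·h_v) = √(2 × 9.81 × 0.228) = 2.12 m/s.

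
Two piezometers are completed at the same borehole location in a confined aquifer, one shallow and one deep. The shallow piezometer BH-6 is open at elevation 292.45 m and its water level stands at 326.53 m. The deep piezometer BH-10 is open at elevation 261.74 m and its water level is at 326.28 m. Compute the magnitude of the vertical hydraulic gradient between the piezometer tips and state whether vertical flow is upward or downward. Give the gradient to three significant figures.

Total head at BH-6: h = 326.53 m (water level in the standpipe).
Total head at BH-10: h = 326.28 m.
Δh = h(BH-6) − h(BH-10) = 326.53 − 326.28 = 0.25 m.
Vertical separation Δz = 292.45 − 261.74 = 30.71 m.
|i_v| = |Δh| / Δz = 0.25 / 30.71 = 0.00814.
Head is higher in the shallow piezometer, so vertical flow is downward (recharge condition).

|i_v| ≈ 0.00814; vertical flow is downward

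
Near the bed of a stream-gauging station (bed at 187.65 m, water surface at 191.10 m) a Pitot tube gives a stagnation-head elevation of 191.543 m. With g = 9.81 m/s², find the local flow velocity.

v ≈ 2.95 m/s

Near the bed, under hydrostatic conditions, the piezometric head (z + ψ) equals the free-surface elevation, 191.10 m.
Velocity head = total − piezometric = 191.543 − 191.10 = 0.443 m.
v = √(2g·h_v) = √(2 × 9.81 × 0.443) = 2.95 m/s.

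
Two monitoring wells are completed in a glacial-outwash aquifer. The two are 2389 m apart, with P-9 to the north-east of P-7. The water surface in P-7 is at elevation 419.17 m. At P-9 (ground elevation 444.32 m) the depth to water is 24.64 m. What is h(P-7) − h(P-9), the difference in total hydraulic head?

Total head at P-7: h = 419.17 m (water level in the piezometer is the total head).
Total head at P-9: h = 444.32 − 24.64 = 419.68 m.
Head difference: h(P-7) − h(P-9) = 419.17 − 419.68 = -0.51 m.

Δh ≈ -0.51 m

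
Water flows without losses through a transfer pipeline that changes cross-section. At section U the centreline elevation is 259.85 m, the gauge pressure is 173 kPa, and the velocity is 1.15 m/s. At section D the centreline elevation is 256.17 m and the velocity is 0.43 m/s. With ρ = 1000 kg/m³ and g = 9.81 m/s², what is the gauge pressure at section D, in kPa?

P₂ ≈ 210 kPa

Pressure head at U: ψ₁ = P₁/(ρg) = 173×1000 / (1000 × 9.81) = 17.64 m.
Velocity heads: v₁²/2g = 1.15²/19.62 = 0.067 m; v₂²/2g = 0.43²/19.62 = 0.009 m.
Total head H = z₁ + ψ₁ + v₁²/2g = 259.85 + 17.64 + 0.067 = 277.56 m.
ψ₂ = H − z₂ − v₂²/2g = 277.56 − 256.17 − 0.009 = 21.38 m.
P₂ = ρgψ₂ = 1000 × 9.81 × 21.38 ≈ 210 kPa.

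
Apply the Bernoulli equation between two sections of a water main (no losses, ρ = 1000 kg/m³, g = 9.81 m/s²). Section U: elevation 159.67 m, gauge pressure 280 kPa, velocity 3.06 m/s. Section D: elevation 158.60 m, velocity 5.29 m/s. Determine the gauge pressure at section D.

P₂ ≈ 281 kPa

Pressure head at U: ψ₁ = P₁/(ρg) = 280×1000 / (1000 × 9.81) = 28.54 m.
Velocity heads: v₁²/2g = 3.06²/19.62 = 0.477 m; v₂²/2g = 5.29²/19.62 = 1.426 m.
Total head H = z₁ + ψ₁ + v₁²/2g = 159.67 + 28.54 + 0.477 = 188.69 m.
ψ₂ = H − z₂ − v₂²/2g = 188.69 − 158.60 − 1.426 = 28.66 m.
P₂ = ρgψ₂ = 1000 × 9.81 × 28.66 ≈ 281 kPa.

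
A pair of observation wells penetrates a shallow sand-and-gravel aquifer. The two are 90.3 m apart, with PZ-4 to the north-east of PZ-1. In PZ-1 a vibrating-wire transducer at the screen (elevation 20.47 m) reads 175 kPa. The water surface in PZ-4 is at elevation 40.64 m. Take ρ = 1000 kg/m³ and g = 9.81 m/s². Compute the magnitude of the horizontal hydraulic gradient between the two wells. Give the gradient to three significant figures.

i ≈ 0.0258

Pressure head at PZ-1: ψ = P/(ρg) = 175×1000 / (1000 × 9.81) = 17.84 m.
Total head at PZ-1: h = z + ψ = 20.47 + 17.84 = 38.31 m.
Total head at PZ-4: h = 40.64 m (water level in the piezometer is the total head).
Head difference: h(PZ-1) − h(PZ-4) = 38.31 − 40.64 = -2.33 m.
Hydraulic gradient: i = |Δh| / L = 2.33 / 90.3 = 0.0258.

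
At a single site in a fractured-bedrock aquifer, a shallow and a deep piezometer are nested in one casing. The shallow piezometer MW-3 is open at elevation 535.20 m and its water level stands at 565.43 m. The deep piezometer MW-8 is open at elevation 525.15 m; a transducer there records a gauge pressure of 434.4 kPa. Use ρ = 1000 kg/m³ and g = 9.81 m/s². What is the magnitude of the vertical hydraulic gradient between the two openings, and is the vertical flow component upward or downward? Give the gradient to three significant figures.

Total head at MW-3: h = 565.43 m (water level in the standpipe).
Pressure head at MW-8: ψ = P/(ρg) = 434.4×1000 / (1000 × 9.81) = 44.28 m.
Total head at MW-8: h = z + ψ = 525.15 + 44.28 = 569.43 m.
Δh = h(MW-3) − h(MW-8) = 565.43 − 569.43 = -4.00 m.
Vertical separation Δz = 535.20 − 525.15 = 10.05 m.
|i_v| = |Δh| / Δz = 4.00 / 10.05 = 0.398.
Head is higher in the deep piezometer, so vertical flow is upward (discharge condition).

|i_v| ≈ 0.398; vertical flow is upward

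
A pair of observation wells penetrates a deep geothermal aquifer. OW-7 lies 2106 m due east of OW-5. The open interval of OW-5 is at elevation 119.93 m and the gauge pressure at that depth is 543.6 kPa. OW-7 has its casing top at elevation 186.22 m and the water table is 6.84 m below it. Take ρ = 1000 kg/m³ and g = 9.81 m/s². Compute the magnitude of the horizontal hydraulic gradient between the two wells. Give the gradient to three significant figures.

i ≈ 0.00192

Pressure head at OW-5: ψ = P/(ρg) = 543.6×1000 / (1000 × 9.81) = 55.41 m.
Total head at OW-5: h = z + ψ = 119.93 + 55.41 = 175.34 m.
Total head at OW-7: h = 186.22 − 6.84 = 179.38 m.
Head difference: h(OW-5) − h(OW-7) = 175.34 − 179.38 = -4.04 m.
Hydraulic gradient: i = |Δh| / L = 4.04 / 2106 = 0.00192.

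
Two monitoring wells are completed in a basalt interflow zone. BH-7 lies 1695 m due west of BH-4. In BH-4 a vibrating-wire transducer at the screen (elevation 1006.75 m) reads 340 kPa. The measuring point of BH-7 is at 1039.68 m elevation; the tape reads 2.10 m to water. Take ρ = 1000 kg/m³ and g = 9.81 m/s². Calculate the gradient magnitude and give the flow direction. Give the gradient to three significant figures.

Pressure head at BH-4: ψ = P/(ρg) = 340×1000 / (1000 × 9.81) = 34.66 m.
Total head at BH-4: h = z + ψ = 1006.75 + 34.66 = 1041.41 m.
Total head at BH-7: h = 1039.68 − 2.10 = 1037.58 m.
Head difference: h(BH-4) − h(BH-7) = 1041.41 − 1037.58 = 3.83 m.
Hydraulic gradient: i = |Δh| / L = 3.83 / 1695 = 0.00226.
Flow is from higher to lower head: from BH-4 toward BH-7, i.e. toward the west.

i ≈ 0.00226; groundwater flows toward the west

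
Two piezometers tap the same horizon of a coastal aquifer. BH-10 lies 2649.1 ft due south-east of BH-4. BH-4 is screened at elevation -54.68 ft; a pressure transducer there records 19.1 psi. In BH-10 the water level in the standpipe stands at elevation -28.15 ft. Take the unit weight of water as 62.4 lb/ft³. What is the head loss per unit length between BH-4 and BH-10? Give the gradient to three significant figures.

Pressure head at BH-4: ψ = 144·P/γ = 144 × 19.1 / 62.4 = 44.08 ft.
Total head at BH-4: h = z + ψ = -54.68 + 44.08 = -10.60 ft.
Total head at BH-10: h = -28.15 ft (water level in the piezometer is the total head).
Head difference: h(BH-4) − h(BH-10) = -10.60 − (-28.15) = 17.55 ft.
Hydraulic gradient: i = |Δh| / L = 17.55 / 2649.1 = 0.00662.

i ≈ 0.00662 ft/ft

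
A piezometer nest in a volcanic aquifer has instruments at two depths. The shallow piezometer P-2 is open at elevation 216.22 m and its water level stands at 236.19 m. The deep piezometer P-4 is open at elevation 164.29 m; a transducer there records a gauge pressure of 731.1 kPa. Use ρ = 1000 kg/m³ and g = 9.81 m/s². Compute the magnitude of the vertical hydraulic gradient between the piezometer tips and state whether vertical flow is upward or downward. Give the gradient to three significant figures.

|i_v| ≈ 0.0506; vertical flow is upward

Total head at P-2: h = 236.19 m (water level in the standpipe).
Pressure head at P-4: ψ = P/(ρg) = 731.1×1000 / (1000 × 9.81) = 74.53 m.
Total head at P-4: h = z + ψ = 164.29 + 74.53 = 238.82 m.
Δh = h(P-2) − h(P-4) = 236.19 − 238.82 = -2.63 m.
Vertical separation Δz = 216.22 − 164.29 = 51.93 m.
|i_v| = |Δh| / Δz = 2.63 / 51.93 = 0.0506.
Head is higher in the deep piezometer, so vertical flow is upward (discharge condition).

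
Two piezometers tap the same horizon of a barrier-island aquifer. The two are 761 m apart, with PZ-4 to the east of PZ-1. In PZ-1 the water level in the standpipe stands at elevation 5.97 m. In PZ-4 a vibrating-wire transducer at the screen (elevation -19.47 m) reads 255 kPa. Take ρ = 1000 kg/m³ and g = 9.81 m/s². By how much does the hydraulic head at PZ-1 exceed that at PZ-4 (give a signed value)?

Δh ≈ -0.55 m

Total head at PZ-1: h = 5.97 m (water level in the piezometer is the total head).
Pressure head at PZ-4: ψ = P/(ρg) = 255×1000 / (1000 × 9.81) = 25.99 m.
Total head at PZ-4: h = z + ψ = -19.47 + 25.99 = 6.52 m.
Head difference: h(PZ-1) − h(PZ-4) = 5.97 − 6.52 = -0.55 m.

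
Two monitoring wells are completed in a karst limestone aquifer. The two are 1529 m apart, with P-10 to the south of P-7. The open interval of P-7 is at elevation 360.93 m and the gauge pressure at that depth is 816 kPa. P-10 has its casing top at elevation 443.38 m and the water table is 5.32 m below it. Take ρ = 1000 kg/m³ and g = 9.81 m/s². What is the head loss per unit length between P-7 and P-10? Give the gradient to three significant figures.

Pressure head at P-7: ψ = P/(ρg) = 816×1000 / (1000 × 9.81) = 83.18 m.
Total head at P-7: h = z + ψ = 360.93 + 83.18 = 444.11 m.
Total head at P-10: h = 443.38 − 5.32 = 438.06 m.
Head difference: h(P-7) − h(P-10) = 444.11 − 438.06 = 6.05 m.
Hydraulic gradient: i = |Δh| / L = 6.05 / 1529 = 0.00396.

i ≈ 0.00396 m/m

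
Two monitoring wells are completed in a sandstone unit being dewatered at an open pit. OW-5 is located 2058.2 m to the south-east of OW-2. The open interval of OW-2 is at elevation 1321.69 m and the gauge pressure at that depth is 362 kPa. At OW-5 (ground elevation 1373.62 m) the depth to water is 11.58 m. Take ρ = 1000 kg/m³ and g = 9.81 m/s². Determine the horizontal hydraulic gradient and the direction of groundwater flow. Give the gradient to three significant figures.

Pressure head at OW-2: ψ = P/(ρg) = 362×1000 / (1000 × 9.81) = 36.90 m.
Total head at OW-2: h = z + ψ = 1321.69 + 36.90 = 1358.59 m.
Total head at OW-5: h = 1373.62 − 11.58 = 1362.04 m.
Head difference: h(OW-2) − h(OW-5) = 1358.59 − 1362.04 = -3.45 m.
Hydraulic gradient: i = |Δh| / L = 3.45 / 2058.2 = 0.00168.
Flow is from higher to lower head: from OW-5 toward OW-2, i.e. toward the north-west.

i ≈ 0.00168; groundwater flows toward the north-west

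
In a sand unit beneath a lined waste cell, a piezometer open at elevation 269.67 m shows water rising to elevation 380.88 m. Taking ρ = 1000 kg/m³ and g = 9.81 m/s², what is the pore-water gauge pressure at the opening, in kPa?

Pressure head ψ = h − z = 380.88 − 269.67 = 111.21 m.
P = ρgψ = 1000 × 9.81 × 111.21 = 1090970 Pa ≈ 1090 kPa.

P ≈ 1090 kPa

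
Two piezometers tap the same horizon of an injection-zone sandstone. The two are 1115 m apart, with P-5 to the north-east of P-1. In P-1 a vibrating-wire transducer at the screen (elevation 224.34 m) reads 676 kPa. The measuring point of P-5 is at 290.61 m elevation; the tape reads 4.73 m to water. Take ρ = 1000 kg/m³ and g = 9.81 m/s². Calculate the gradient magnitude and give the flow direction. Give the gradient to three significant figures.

Pressure head at P-1: ψ = P/(ρg) = 676×1000 / (1000 × 9.81) = 68.91 m.
Total head at P-1: h = z + ψ = 224.34 + 68.91 = 293.25 m.
Total head at P-5: h = 290.61 − 4.73 = 285.88 m.
Head difference: h(P-1) − h(P-5) = 293.25 − 285.88 = 7.37 m.
Hydraulic gradient: i = |Δh| / L = 7.37 / 1115 = 0.00661.
Flow is from higher to lower head: from P-1 toward P-5, i.e. toward the north-east.

i ≈ 0.00661; groundwater flows toward the north-east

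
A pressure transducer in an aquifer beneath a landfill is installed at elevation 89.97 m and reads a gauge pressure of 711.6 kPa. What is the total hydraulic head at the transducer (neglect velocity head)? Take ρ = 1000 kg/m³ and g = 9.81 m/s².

h ≈ 162.51 m

ψ = P/(ρg) = 711.6×1000 / (1000 × 9.81) = 72.54 m.
h = z + ψ = 89.97 + 72.54 = 162.51 m.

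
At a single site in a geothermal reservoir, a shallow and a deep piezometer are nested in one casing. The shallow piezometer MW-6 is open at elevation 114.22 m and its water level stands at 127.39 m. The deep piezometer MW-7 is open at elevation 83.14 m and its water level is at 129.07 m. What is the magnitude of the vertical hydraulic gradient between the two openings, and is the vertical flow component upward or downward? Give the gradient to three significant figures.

Total head at MW-6: h = 127.39 m (water level in the standpipe).
Total head at MW-7: h = 129.07 m.
Δh = h(MW-6) − h(MW-7) = 127.39 − 129.07 = -1.68 m.
Vertical separation Δz = 114.22 − 83.14 = 31.08 m.
|i_v| = |Δh| / Δz = 1.68 / 31.08 = 0.0541.
Head is higher in the deep piezometer, so vertical flow is upward (discharge condition).

|i_v| ≈ 0.0541; vertical flow is upward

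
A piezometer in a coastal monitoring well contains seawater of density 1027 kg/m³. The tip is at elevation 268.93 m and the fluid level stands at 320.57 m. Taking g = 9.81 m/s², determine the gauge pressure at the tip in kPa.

Pressure head ψ = h − z = 320.57 − 268.93 = 51.64 m.
P = ρgψ = 1027 × 9.81 × 51.64 = 520266 Pa ≈ 520 kPa.

P ≈ 520 kPa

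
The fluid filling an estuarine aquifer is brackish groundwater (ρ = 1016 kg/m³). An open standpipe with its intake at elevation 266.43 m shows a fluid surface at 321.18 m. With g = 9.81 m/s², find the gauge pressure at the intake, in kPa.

P ≈ 546 kPa

Pressure head ψ = h − z = 321.18 − 266.43 = 54.75 m.
P = ρgψ = 1016 × 9.81 × 54.75 = 545691 Pa ≈ 546 kPa.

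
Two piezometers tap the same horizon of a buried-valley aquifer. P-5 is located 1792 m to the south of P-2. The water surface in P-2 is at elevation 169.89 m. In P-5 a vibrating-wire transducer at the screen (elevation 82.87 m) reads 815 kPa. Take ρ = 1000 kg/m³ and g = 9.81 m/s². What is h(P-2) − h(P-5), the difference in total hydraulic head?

Δh ≈ 3.94 m

Total head at P-2: h = 169.89 m (water level in the piezometer is the total head).
Pressure head at P-5: ψ = P/(ρg) = 815×1000 / (1000 × 9.81) = 83.08 m.
Total head at P-5: h = z + ψ = 82.87 + 83.08 = 165.95 m.
Head difference: h(P-2) − h(P-5) = 169.89 − 165.95 = 3.94 m.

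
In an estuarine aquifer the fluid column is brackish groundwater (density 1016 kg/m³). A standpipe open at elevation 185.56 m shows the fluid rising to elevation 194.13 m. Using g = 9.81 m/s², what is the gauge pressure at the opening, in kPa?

Pressure head ψ = h − z = 194.13 − 185.56 = 8.57 m.
P = ρgψ = 1016 × 9.81 × 8.57 = 85417 Pa ≈ 85.4 kPa.

P ≈ 85.4 kPa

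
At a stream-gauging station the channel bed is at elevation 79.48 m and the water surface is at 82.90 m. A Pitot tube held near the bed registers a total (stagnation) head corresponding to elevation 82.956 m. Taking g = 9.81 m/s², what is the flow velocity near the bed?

Near the bed, under hydrostatic conditions, the piezometric head (z + ψ) equals the free-surface elevation, 82.90 m.
Velocity head = total − piezometric = 82.956 − 82.90 = 0.056 m.
v = √(2g·h_v) = √(2 × 9.81 × 0.056) = 1.05 m/s.

v ≈ 1.05 m/s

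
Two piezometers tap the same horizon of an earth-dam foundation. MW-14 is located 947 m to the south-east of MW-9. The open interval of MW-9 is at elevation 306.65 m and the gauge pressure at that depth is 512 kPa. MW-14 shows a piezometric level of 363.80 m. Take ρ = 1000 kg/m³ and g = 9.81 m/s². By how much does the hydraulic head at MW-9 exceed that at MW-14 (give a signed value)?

Pressure head at MW-9: ψ = P/(ρg) = 512×1000 / (1000 × 9.81) = 52.19 m.
Total head at MW-9: h = z + ψ = 306.65 + 52.19 = 358.84 m.
Total head at MW-14: h = 363.80 m (water level in the piezometer is the total head).
Head difference: h(MW-9) − h(MW-14) = 358.84 − 363.80 = -4.96 m.

Δh ≈ -4.96 m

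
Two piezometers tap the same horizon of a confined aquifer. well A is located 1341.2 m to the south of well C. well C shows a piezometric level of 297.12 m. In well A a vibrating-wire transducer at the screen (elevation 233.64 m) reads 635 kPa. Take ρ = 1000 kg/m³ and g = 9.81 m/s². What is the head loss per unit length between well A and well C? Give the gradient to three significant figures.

Total head at well C: h = 297.12 m (water level in the piezometer is the total head).
Pressure head at well A: ψ = P/(ρg) = 635×1000 / (1000 × 9.81) = 64.73 m.
Total head at well A: h = z + ψ = 233.64 + 64.73 = 298.37 m.
Head difference: h(well C) − h(well A) = 297.12 − 298.37 = -1.25 m.
Hydraulic gradient: i = |Δh| / L = 1.25 / 1341.2 = 0.000932.

i ≈ 0.000932 m/m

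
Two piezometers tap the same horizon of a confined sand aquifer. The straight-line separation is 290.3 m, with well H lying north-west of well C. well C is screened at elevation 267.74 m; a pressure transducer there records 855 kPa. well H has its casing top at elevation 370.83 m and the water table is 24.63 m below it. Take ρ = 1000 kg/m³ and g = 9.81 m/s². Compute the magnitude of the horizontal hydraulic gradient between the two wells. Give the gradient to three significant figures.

i ≈ 0.0300

Pressure head at well C: ψ = P/(ρg) = 855×1000 / (1000 × 9.81) = 87.16 m.
Total head at well C: h = z + ψ = 267.74 + 87.16 = 354.90 m.
Total head at well H: h = 370.83 − 24.63 = 346.20 m.
Head difference: h(well C) − h(well H) = 354.90 − 346.20 = 8.70 m.
Hydraulic gradient: i = |Δh| / L = 8.70 / 290.3 = 0.0300.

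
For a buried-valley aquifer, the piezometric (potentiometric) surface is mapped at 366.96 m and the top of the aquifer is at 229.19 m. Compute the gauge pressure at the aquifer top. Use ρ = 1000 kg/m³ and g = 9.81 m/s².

Pressure head at the aquifer top: ψ = h − z = 366.96 − 229.19 = 137.77 m.
P = ρgψ = 1000 × 9.81 × 137.77 = 1351524 Pa ≈ 1350 kPa.

P ≈ 1350 kPa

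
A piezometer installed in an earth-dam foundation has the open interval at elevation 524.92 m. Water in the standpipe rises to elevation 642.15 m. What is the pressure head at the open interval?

ψ ≈ 117.23 m

Total head h = 642.15 m (the water-surface elevation in the piezometer).
Pressure head ψ = h − z = 642.15 − 524.92 = 117.23 m.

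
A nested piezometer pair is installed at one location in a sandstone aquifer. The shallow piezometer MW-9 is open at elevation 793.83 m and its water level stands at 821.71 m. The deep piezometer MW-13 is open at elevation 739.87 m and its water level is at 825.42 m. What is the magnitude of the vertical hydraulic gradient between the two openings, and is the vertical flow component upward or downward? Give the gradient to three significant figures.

|i_v| ≈ 0.0688; vertical flow is upward

Total head at MW-9: h = 821.71 m (water level in the standpipe).
Total head at MW-13: h = 825.42 m.
Δh = h(MW-9) − h(MW-13) = 821.71 − 825.42 = -3.71 m.
Vertical separation Δz = 793.83 − 739.87 = 53.96 m.
|i_v| = |Δh| / Δz = 3.71 / 53.96 = 0.0688.
Head is higher in the deep piezometer, so vertical flow is upward (discharge condition).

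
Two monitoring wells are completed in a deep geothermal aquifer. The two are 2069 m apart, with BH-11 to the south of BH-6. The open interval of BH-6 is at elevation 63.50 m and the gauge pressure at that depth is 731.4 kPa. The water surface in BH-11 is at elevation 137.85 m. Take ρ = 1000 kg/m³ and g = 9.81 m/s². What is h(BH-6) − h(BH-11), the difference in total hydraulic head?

Pressure head at BH-6: ψ = P/(ρg) = 731.4×1000 / (1000 × 9.81) = 74.56 m.
Total head at BH-6: h = z + ψ = 63.50 + 74.56 = 138.06 m.
Total head at BH-11: h = 137.85 m (water level in the piezometer is the total head).
Head difference: h(BH-6) − h(BH-11) = 138.06 − 137.85 = 0.21 m.

Δh ≈ 0.21 m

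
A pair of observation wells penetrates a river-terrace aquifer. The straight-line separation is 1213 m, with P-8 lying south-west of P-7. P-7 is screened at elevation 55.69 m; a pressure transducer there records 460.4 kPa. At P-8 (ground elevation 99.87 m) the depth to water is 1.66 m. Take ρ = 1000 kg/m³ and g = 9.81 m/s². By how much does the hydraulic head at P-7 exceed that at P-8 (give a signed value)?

Δh ≈ 4.41 m

Pressure head at P-7: ψ = P/(ρg) = 460.4×1000 / (1000 × 9.81) = 46.93 m.
Total head at P-7: h = z + ψ = 55.69 + 46.93 = 102.62 m.
Total head at P-8: h = 99.87 − 1.66 = 98.21 m.
Head difference: h(P-7) − h(P-8) = 102.62 − 98.21 = 4.41 m.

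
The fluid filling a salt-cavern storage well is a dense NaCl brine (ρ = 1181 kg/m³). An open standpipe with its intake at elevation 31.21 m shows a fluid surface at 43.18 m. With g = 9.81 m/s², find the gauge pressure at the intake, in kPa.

Pressure head ψ = h − z = 43.18 − 31.21 = 11.97 m.
P = ρgψ = 1181 × 9.81 × 11.97 = 138680 Pa ≈ 139 kPa.

P ≈ 139 kPa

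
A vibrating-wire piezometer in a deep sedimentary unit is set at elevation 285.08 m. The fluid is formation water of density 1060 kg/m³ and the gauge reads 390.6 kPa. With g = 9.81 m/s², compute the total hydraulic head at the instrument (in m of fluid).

h ≈ 322.64 m

ψ = P/(ρg) = 390.6×1000 / (1060 × 9.81) = 37.56 m.
h = z + ψ = 285.08 + 37.56 = 322.64 m.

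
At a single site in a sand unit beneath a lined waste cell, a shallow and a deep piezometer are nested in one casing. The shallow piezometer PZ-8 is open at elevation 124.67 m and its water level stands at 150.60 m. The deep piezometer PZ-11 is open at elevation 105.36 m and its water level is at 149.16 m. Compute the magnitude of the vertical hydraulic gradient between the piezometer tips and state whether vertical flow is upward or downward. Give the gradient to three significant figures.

Total head at PZ-8: h = 150.60 m (water level in the standpipe).
Total head at PZ-11: h = 149.16 m.
Δh = h(PZ-8) − h(PZ-11) = 150.60 − 149.16 = 1.44 m.
Vertical separation Δz = 124.67 − 105.36 = 19.31 m.
|i_v| = |Δh| / Δz = 1.44 / 19.31 = 0.0746.
Head is higher in the shallow piezometer, so vertical flow is downward (recharge condition).

|i_v| ≈ 0.0746; vertical flow is downward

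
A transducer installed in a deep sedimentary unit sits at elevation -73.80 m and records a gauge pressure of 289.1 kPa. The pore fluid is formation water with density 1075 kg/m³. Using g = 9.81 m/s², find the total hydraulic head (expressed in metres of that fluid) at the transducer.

h ≈ -46.39 m

ψ = P/(ρg) = 289.1×1000 / (1075 × 9.81) = 27.41 m.
h = z + ψ = -73.80 + 27.41 = -46.39 m.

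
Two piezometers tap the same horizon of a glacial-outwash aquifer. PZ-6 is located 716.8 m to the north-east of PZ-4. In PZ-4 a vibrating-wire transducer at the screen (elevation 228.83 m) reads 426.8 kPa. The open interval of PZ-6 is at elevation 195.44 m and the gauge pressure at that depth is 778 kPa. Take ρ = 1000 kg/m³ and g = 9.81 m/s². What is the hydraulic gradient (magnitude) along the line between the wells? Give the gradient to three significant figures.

Pressure head at PZ-4: ψ = P/(ρg) = 426.8×1000 / (1000 × 9.81) = 43.51 m.
Total head at PZ-4: h = z + ψ = 228.83 + 43.51 = 272.34 m.
Pressure head at PZ-6: ψ = P/(ρg) = 778×1000 / (1000 × 9.81) = 79.31 m.
Total head at PZ-6: h = z + ψ = 195.44 + 79.31 = 274.75 m.
Head difference: h(PZ-4) − h(PZ-6) = 272.34 − 274.75 = -2.41 m.
Hydraulic gradient: i = |Δh| / L = 2.41 / 716.8 = 0.00336.

i ≈ 0.00336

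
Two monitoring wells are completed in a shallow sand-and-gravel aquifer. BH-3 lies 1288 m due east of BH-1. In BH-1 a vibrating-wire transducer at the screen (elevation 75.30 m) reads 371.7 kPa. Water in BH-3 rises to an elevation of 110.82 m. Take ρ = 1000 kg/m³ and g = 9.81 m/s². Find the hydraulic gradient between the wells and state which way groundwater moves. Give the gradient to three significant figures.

Pressure head at BH-1: ψ = P/(ρg) = 371.7×1000 / (1000 × 9.81) = 37.89 m.
Total head at BH-1: h = z + ψ = 75.30 + 37.89 = 113.19 m.
Total head at BH-3: h = 110.82 m (water level in the piezometer is the total head).
Head difference: h(BH-1) − h(BH-3) = 113.19 − 110.82 = 2.37 m.
Hydraulic gradient: i = |Δh| / L = 2.37 / 1288 = 0.00184.
Flow is from higher to lower head: from BH-1 toward BH-3, i.e. toward the east.

i ≈ 0.00184; groundwater flows toward the east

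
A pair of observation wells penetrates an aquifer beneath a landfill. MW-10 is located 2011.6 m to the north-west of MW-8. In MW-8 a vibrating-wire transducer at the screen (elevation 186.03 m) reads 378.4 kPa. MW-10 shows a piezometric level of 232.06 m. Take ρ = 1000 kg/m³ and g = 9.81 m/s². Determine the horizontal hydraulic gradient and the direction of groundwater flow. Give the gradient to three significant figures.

i ≈ 0.00371; groundwater flows toward the south-east

Pressure head at MW-8: ψ = P/(ρg) = 378.4×1000 / (1000 × 9.81) = 38.57 m.
Total head at MW-8: h = z + ψ = 186.03 + 38.57 = 224.60 m.
Total head at MW-10: h = 232.06 m (water level in the piezometer is the total head).
Head difference: h(MW-8) − h(MW-10) = 224.60 − 232.06 = -7.46 m.
Hydraulic gradient: i = |Δh| / L = 7.46 / 2011.6 = 0.00371.
Flow is from higher to lower head: from MW-10 toward MW-8, i.e. toward the south-east.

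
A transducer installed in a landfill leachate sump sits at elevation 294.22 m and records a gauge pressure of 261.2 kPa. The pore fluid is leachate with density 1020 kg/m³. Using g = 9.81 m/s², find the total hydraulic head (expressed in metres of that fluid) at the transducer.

h ≈ 320.32 m

ψ = P/(ρg) = 261.2×1000 / (1020 × 9.81) = 26.10 m.
h = z + ψ = 294.22 + 26.10 = 320.32 m.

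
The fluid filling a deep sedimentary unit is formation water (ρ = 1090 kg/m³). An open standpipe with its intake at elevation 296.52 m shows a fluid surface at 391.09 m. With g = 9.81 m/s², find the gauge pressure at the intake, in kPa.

Pressure head ψ = h − z = 391.09 − 296.52 = 94.57 m.
P = ρgψ = 1090 × 9.81 × 94.57 = 1011228 Pa ≈ 1010 kPa.

P ≈ 1010 kPa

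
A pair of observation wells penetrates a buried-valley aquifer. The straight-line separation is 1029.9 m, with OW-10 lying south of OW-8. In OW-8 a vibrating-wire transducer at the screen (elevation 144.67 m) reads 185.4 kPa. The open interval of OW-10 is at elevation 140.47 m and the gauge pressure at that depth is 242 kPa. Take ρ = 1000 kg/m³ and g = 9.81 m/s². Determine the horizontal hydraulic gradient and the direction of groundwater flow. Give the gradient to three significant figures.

i ≈ 0.00152; groundwater flows toward the north

Pressure head at OW-8: ψ = P/(ρg) = 185.4×1000 / (1000 × 9.81) = 18.90 m.
Total head at OW-8: h = z + ψ = 144.67 + 18.90 = 163.57 m.
Pressure head at OW-10: ψ = P/(ρg) = 242×1000 / (1000 × 9.81) = 24.67 m.
Total head at OW-10: h = z + ψ = 140.47 + 24.67 = 165.14 m.
Head difference: h(OW-8) − h(OW-10) = 163.57 − 165.14 = -1.57 m.
Hydraulic gradient: i = |Δh| / L = 1.57 / 1029.9 = 0.00152.
Flow is from higher to lower head: from OW-10 toward OW-8, i.e. toward the north.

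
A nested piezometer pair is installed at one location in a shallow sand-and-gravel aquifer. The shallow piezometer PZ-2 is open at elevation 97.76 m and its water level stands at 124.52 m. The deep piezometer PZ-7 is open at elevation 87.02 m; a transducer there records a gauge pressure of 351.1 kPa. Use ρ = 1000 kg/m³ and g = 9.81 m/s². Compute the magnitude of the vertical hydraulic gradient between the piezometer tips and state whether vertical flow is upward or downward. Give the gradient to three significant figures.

|i_v| ≈ 0.159; vertical flow is downward

Total head at PZ-2: h = 124.52 m (water level in the standpipe).
Pressure head at PZ-7: ψ = P/(ρg) = 351.1×1000 / (1000 × 9.81) = 35.79 m.
Total head at PZ-7: h = z + ψ = 87.02 + 35.79 = 122.81 m.
Δh = h(PZ-2) − h(PZ-7) = 124.52 − 122.81 = 1.71 m.
Vertical separation Δz = 97.76 − 87.02 = 10.74 m.
|i_v| = |Δh| / Δz = 1.71 / 10.74 = 0.159.
Head is higher in the shallow piezometer, so vertical flow is downward (recharge condition).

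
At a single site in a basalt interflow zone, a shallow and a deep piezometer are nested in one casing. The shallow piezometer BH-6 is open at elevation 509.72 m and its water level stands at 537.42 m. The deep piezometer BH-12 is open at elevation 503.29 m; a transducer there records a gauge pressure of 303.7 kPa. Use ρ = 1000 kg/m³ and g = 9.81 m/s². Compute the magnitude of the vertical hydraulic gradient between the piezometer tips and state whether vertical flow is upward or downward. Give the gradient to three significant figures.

|i_v| ≈ 0.493; vertical flow is downward

Total head at BH-6: h = 537.42 m (water level in the standpipe).
Pressure head at BH-12: ψ = P/(ρg) = 303.7×1000 / (1000 × 9.81) = 30.96 m.
Total head at BH-12: h = z + ψ = 503.29 + 30.96 = 534.25 m.
Δh = h(BH-6) − h(BH-12) = 537.42 − 534.25 = 3.17 m.
Vertical separation Δz = 509.72 − 503.29 = 6.43 m.
|i_v| = |Δh| / Δz = 3.17 / 6.43 = 0.493.
Head is higher in the shallow piezometer, so vertical flow is downward (recharge condition).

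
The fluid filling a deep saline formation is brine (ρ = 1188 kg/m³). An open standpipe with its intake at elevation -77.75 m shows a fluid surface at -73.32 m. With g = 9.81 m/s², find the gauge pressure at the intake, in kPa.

Pressure head ψ = h − z = -73.32 − (-77.75) = 4.43 m.
P = ρgψ = 1188 × 9.81 × 4.43 = 51628 Pa ≈ 51.6 kPa.

P ≈ 51.6 kPa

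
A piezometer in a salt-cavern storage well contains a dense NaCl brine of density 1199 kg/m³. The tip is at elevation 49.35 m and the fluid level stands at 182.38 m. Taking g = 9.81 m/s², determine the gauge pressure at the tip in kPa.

P ≈ 1560 kPa

Pressure head ψ = h − z = 182.38 − 49.35 = 133.03 m.
P = ρgψ = 1199 × 9.81 × 133.03 = 1564724 Pa ≈ 1560 kPa.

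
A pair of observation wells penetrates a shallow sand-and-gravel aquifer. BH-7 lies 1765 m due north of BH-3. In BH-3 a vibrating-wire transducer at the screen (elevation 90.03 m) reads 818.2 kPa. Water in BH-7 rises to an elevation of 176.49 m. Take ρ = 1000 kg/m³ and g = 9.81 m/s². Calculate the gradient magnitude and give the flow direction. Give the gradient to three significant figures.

i ≈ 0.00173; groundwater flows toward the south

Pressure head at BH-3: ψ = P/(ρg) = 818.2×1000 / (1000 × 9.81) = 83.40 m.
Total head at BH-3: h = z + ψ = 90.03 + 83.40 = 173.43 m.
Total head at BH-7: h = 176.49 m (water level in the piezometer is the total head).
Head difference: h(BH-3) − h(BH-7) = 173.43 − 176.49 = -3.06 m.
Hydraulic gradient: i = |Δh| / L = 3.06 / 1765 = 0.00173.
Flow is from higher to lower head: from BH-7 toward BH-3, i.e. toward the south.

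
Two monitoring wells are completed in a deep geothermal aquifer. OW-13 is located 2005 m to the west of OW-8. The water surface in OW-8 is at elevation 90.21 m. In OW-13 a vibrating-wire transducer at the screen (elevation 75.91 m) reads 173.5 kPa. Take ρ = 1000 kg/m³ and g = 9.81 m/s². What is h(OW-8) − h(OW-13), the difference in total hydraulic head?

Total head at OW-8: h = 90.21 m (water level in the piezometer is the total head).
Pressure head at OW-13: ψ = P/(ρg) = 173.5×1000 / (1000 × 9.81) = 17.69 m.
Total head at OW-13: h = z + ψ = 75.91 + 17.69 = 93.60 m.
Head difference: h(OW-8) − h(OW-13) = 90.21 − 93.60 = -3.39 m.

Δh ≈ -3.39 m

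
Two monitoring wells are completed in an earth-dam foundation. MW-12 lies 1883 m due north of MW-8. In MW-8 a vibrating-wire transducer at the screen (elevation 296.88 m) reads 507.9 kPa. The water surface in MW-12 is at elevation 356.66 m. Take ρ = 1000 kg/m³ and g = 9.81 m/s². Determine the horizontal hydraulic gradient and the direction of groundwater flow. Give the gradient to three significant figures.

i ≈ 0.00425; groundwater flows toward the south

Pressure head at MW-8: ψ = P/(ρg) = 507.9×1000 / (1000 × 9.81) = 51.77 m.
Total head at MW-8: h = z + ψ = 296.88 + 51.77 = 348.65 m.
Total head at MW-12: h = 356.66 m (water level in the piezometer is the total head).
Head difference: h(MW-8) − h(MW-12) = 348.65 − 356.66 = -8.01 m.
Hydraulic gradient: i = |Δh| / L = 8.01 / 1883 = 0.00425.
Flow is from higher to lower head: from MW-12 toward MW-8, i.e. toward the south.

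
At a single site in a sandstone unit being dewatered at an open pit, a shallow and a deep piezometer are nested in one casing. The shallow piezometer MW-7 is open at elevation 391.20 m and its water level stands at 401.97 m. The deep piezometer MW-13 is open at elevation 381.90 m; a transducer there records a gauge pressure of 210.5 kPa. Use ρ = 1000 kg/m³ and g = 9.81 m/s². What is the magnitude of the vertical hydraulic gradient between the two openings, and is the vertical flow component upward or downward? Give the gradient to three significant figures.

Total head at MW-7: h = 401.97 m (water level in the standpipe).
Pressure head at MW-13: ψ = P/(ρg) = 210.5×1000 / (1000 × 9.81) = 21.46 m.
Total head at MW-13: h = z + ψ = 381.90 + 21.46 = 403.36 m.
Δh = h(MW-7) − h(MW-13) = 401.97 − 403.36 = -1.39 m.
Vertical separation Δz = 391.20 − 381.90 = 9.30 m.
|i_v| = |Δh| / Δz = 1.39 / 9.30 = 0.149.
Head is higher in the deep piezometer, so vertical flow is upward (discharge condition).

|i_v| ≈ 0.149; vertical flow is upward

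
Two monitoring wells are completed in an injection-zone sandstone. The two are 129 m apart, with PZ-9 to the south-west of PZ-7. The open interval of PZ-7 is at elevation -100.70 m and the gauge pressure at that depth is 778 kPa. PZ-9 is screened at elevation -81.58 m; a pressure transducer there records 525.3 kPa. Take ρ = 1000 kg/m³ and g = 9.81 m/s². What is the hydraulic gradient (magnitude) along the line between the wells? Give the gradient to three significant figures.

Pressure head at PZ-7: ψ = P/(ρg) = 778×1000 / (1000 × 9.81) = 79.31 m.
Total head at PZ-7: h = z + ψ = -100.70 + 79.31 = -21.39 m.
Pressure head at PZ-9: ψ = P/(ρg) = 525.3×1000 / (1000 × 9.81) = 53.55 m.
Total head at PZ-9: h = z + ψ = -81.58 + 53.55 = -28.03 m.
Head difference: h(PZ-7) − h(PZ-9) = -21.39 − (-28.03) = 6.64 m.
Hydraulic gradient: i = |Δh| / L = 6.64 / 129 = 0.0515.

i ≈ 0.0515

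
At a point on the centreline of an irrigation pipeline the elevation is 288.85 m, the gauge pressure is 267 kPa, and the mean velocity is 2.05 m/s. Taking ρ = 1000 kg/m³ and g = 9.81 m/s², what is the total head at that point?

Pressure head ψ = P/(ρg) = 267×1000 / (1000 × 9.81) = 27.22 m.
Velocity head = v²/(2g) = 2.05² / (2 × 9.81) = 0.214 m.
h = z + ψ + v²/(2g) = 288.85 + 27.22 + 0.214 = 316.28 m.

h ≈ 316.28 m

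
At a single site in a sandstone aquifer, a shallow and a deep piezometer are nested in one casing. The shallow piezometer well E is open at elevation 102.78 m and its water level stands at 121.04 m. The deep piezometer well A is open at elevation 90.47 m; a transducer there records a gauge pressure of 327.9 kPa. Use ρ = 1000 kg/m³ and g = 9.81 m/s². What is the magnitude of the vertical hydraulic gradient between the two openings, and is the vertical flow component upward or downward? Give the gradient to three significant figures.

|i_v| ≈ 0.232; vertical flow is upward

Total head at well E: h = 121.04 m (water level in the standpipe).
Pressure head at well A: ψ = P/(ρg) = 327.9×1000 / (1000 × 9.81) = 33.43 m.
Total head at well A: h = z + ψ = 90.47 + 33.43 = 123.90 m.
Δh = h(well E) − h(well A) = 121.04 − 123.90 = -2.86 m.
Vertical separation Δz = 102.78 − 90.47 = 12.31 m.
|i_v| = |Δh| / Δz = 2.86 / 12.31 = 0.232.
Head is higher in the deep piezometer, so vertical flow is upward (discharge condition).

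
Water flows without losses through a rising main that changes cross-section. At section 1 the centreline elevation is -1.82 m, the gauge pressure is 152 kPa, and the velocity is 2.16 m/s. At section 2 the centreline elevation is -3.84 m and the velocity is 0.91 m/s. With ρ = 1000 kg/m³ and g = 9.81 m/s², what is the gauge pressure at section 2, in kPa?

P₂ ≈ 174 kPa

Pressure head at 1: ψ₁ = P₁/(ρg) = 152×1000 / (1000 × 9.81) = 15.49 m.
Velocity heads: v₁²/2g = 2.16²/19.62 = 0.238 m; v₂²/2g = 0.91²/19.62 = 0.042 m.
Total head H = z₁ + ψ₁ + v₁²/2g = -1.82 + 15.49 + 0.238 = 13.91 m.
ψ₂ = H − z₂ − v₂²/2g = 13.91 − (-3.84) − 0.042 = 17.71 m.
P₂ = ρgψ₂ = 1000 × 9.81 × 17.71 ≈ 174 kPa.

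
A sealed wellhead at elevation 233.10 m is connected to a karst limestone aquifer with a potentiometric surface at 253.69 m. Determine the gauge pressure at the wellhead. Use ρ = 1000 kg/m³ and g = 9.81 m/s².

P ≈ 202 kPa

Head above the cap: Δh = 253.69 − 233.10 = 20.59 m.
P = ρgΔh = 1000 × 9.81 × 20.59 = 201988 Pa ≈ 202 kPa.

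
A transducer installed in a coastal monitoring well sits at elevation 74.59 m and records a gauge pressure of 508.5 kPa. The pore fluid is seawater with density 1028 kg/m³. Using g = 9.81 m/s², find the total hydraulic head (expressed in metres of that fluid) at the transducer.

h ≈ 125.01 m

ψ = P/(ρg) = 508.5×1000 / (1028 × 9.81) = 50.42 m.
h = z + ψ = 74.59 + 50.42 = 125.01 m.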